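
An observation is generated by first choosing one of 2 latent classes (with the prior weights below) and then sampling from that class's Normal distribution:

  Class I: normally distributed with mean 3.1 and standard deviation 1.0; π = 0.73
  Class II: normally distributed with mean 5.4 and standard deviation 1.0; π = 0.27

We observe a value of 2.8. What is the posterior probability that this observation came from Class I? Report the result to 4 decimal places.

By Bayes' theorem, P(k | x) = P(Z=k) f_k(x) / Σ_j P(Z=j) f_j(x).
Normal densities:
  f_I = (1/(1.0·√(2π)))·exp(−(2.8−3.1)²/(2·1.0²)) = 0.398942·exp(-0.04500) = 0.381388
  f_II = (1/(1.0·√(2π)))·exp(−(2.8−5.4)²/(2·1.0²)) = 0.398942·exp(-3.38000) = 0.013583
Weight by the priors:
  P(Z=I)·f_I = 0.73 × 0.381388 = 0.278413
  P(Z=II)·f_II = 0.27 × 0.013583 = 0.0036674
Evidence: 0.278413 + 0.0036674 = 0.282081
P(Class I | 2.8) = 0.278413 / 0.282081 ≈ 0.9870

0.9870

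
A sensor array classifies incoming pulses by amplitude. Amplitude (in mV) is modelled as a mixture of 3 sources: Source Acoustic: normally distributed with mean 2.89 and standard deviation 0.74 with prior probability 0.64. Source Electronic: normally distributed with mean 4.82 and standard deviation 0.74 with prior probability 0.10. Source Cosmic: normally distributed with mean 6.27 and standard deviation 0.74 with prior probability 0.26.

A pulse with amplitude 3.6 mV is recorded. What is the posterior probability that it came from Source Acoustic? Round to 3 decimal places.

0.939

Posterior ∝ prior × likelihood, so P(k | x) ∝ P(Z=k) f_k(x); normalise over all components.
Component likelihoods at x = 3.6 mV:
  p_Acoustic = 0.340236
  p_Electronic = 0.138504
  p_Cosmic = 0.000803081
Prior × likelihood for each component:
  P(Z=Acoustic)·p_Acoustic = 0.64 × 0.340236 = 0.217751
  P(Z=Electronic)·p_Electronic = 0.10 × 0.138504 = 0.0138504
  P(Z=Cosmic)·p_Cosmic = 0.26 × 0.000803081 = 0.000208801
Normaliser: 0.217751 + 0.0138504 + 0.000208801 = 0.231811
Responsibility of Source Acoustic: 0.217751 / 0.231811 ≈ 0.939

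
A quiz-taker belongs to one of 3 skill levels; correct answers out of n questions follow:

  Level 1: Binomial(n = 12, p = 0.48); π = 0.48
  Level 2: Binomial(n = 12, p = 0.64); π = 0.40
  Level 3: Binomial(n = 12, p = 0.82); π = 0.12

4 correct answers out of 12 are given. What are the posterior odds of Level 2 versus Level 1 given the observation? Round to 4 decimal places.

Only the two components matter; the odds are (π_i f_i(x)) / (π_j f_j(x)).
Component likelihoods at x = 4 correct answers out of 12:
  L_1 = C(12,4)·0.48^4·0.52^8 = 495·0.0530842·0.00534597 = 0.140474
  L_2 = C(12,4)·0.64^4·0.36^8 = 495·0.167772·0.000282111 = 0.0234285
  L_3 = C(12,4)·0.82^4·0.18^8 = 495·0.452122·1.102e-06 = 0.000246627
0.00937141 / 0.0674277 ≈ 0.1390

0.1390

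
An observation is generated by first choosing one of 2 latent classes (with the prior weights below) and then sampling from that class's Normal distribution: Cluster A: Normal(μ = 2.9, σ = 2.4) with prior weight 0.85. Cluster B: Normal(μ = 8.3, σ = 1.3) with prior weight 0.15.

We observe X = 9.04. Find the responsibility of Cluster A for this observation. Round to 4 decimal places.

0.1204

Posterior ∝ prior × likelihood, so P(k | x) ∝ w_k f_k(x); normalise over all components.
Evaluate each component's likelihood at the observed value:
  p_A = 0.00630166
  p_B = 0.260979
Prior × likelihood for each component:
  w_A·p_A = 0.85 × 0.00630166 = 0.00535641
  w_B·p_B = 0.15 × 0.260979 = 0.0391469
Normaliser: 0.00535641 + 0.0391469 = 0.0445033
So the posterior for Cluster A is 0.00535641 / 0.0445033 ≈ 0.1204.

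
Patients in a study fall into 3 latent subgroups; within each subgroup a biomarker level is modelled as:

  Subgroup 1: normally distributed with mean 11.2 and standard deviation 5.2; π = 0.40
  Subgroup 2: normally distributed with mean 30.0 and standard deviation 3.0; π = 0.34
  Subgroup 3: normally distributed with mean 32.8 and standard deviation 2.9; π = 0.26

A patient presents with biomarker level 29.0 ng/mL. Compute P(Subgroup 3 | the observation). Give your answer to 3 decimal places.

By Bayes' theorem, P(k | x) = π_k f_k(x) / Σ_j π_j f_j(x).
Component likelihoods at x = 29.0 ng/mL:
  f_1 = (1/(5.2·√(2π)))·exp(−(29.0−11.2)²/(2·5.2²)) = 0.076720·exp(-5.85873) = 0.000219025
  f_2 = (1/(3.0·√(2π)))·exp(−(29.0−30.0)²/(2·3.0²)) = 0.132981·exp(-0.05556) = 0.125794
  f_3 = (1/(2.9·√(2π)))·exp(−(29.0−32.8)²/(2·2.9²)) = 0.137566·exp(-0.85850) = 0.0583001
Weight by the priors:
  π_1·f_1 = 0.40 × 0.000219025 = 8.761e-05
  π_2·f_2 = 0.34 × 0.125794 = 0.0427701
  π_3·f_3 = 0.26 × 0.0583001 = 0.015158
Marginal: 8.761e-05 + 0.0427701 + 0.015158 = 0.0580157
P(Subgroup 3 | x) = 0.015158 / 0.0580157 ≈ 0.261

0.261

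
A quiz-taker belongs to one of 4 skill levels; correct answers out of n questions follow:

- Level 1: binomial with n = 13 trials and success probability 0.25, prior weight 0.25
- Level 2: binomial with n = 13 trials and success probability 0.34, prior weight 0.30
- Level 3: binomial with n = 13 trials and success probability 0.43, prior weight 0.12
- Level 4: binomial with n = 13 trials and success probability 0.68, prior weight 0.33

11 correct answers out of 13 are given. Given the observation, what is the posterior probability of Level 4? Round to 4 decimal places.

The responsibility of component k is P(Z=k) f_k(x) divided by Σ_j P(Z=j) f_j(x).
Component likelihoods at x = 11 correct answers out of 13:
  L_1 = 1.04606e-05
  L_2 = 0.000238479
  L_3 = 0.00235503
  L_4 = 0.114813
Multiply by the mixture weights:
  P(Z=1)·L_1 = 0.25 × 1.04606e-05 = 2.61515e-06
  P(Z=2)·L_2 = 0.30 × 0.000238479 = 7.15438e-05
  P(Z=3)·L_3 = 0.12 × 0.00235503 = 0.000282604
  P(Z=4)·L_4 = 0.33 × 0.114813 = 0.0378884
Evidence: 2.61515e-06 + 7.15438e-05 + 0.000282604 + 0.0378884 = 0.0382452
So the posterior for Level 4 is 0.0378884 / 0.0382452 ≈ 0.9907.

0.9907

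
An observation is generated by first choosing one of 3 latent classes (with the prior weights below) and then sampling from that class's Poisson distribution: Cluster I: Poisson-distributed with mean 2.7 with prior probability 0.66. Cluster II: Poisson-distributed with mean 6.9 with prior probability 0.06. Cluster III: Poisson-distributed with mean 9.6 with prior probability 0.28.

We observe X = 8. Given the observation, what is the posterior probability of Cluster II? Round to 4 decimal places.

0.1722

Posterior ∝ prior × likelihood, so P(k | x) ∝ w_k f_k(x); normalise over all components.
Evaluate each component's likelihood at the observed value:
  L_I = e^(−2.7)·2.7^8/8! = 0.00470755
  L_II = e^(−6.9)·6.9^8/8! = 0.128422
  L_III = e^(−9.6)·9.6^8/8! = 0.121178
Prior × likelihood for each component:
  w_I·L_I = 0.66 × 0.00470755 = 0.00310698
  w_II·L_II = 0.06 × 0.128422 = 0.00770534
  w_III·L_III = 0.28 × 0.121178 = 0.0339297
Denominator: 0.00310698 + 0.00770534 + 0.0339297 = 0.044742
So the posterior for Cluster II is 0.00770534 / 0.044742 ≈ 0.1722.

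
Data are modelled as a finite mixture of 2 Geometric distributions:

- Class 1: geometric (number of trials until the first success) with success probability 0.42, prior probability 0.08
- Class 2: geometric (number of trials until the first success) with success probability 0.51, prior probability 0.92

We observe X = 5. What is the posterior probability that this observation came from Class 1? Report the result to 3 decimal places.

0.123

By Bayes' theorem, P(k | x) = π_k f_k(x) / Σ_j π_j f_j(x).
Evaluate each component's likelihood at the observed value:
  L_1 = 0.0475293
  L_2 = 0.0294005
Weight by the priors:
  π_1·L_1 = 0.08 × 0.0475293 = 0.00380234
  π_2·L_2 = 0.92 × 0.0294005 = 0.0270484
Denominator: 0.00380234 + 0.0270484 = 0.0308508
So the posterior for Class 1 is 0.00380234 / 0.0308508 ≈ 0.123.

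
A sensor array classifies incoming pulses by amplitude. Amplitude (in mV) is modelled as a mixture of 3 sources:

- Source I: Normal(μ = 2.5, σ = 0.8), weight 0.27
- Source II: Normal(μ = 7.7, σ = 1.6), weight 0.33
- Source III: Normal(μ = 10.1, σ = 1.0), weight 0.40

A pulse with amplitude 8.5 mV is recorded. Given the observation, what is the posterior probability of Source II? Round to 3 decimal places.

0.621

Posterior ∝ prior × likelihood, so P(k | x) ∝ w_k f_k(x); normalise over all components.
Component likelihoods at x = 8.5 mV:
  L_I = 3.0429e-13
  L_II = 0.220041
  L_III = 0.110921
Unnormalised posteriors:
  w_I·L_I = 0.27 × 3.0429e-13 = 8.21583e-14
  w_II·L_II = 0.33 × 0.220041 = 0.0726135
  w_III·L_III = 0.40 × 0.110921 = 0.0443683
Evidence: 8.21583e-14 + 0.0726135 + 0.0443683 = 0.116982
Responsibility of Source II: 0.0726135 / 0.116982 ≈ 0.621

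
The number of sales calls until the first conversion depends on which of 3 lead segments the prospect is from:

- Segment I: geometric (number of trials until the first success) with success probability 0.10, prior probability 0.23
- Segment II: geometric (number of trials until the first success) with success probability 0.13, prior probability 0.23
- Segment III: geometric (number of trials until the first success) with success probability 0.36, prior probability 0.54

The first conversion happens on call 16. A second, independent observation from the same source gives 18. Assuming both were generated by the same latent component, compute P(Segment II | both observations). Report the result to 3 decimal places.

By Bayes' theorem, P(k | x) = π_k f_k(x) / Σ_j π_j f_j(x).
Since both observations come from the same component, the likelihood for component k is f_k(x₁)·f_k(x₂).
  L_I = [0.0205891] × [0.0166772] = 0.000343368
  L_II = [0.0160965] × [0.0121835] = 0.000196111
  L_III = [0.000445658] × [0.000182542] = 8.13512e-08
Prior × likelihood for each component:
  π_I·L_I = 0.23 × 0.000343368 = 7.89747e-05
  π_II·L_II = 0.23 × 0.000196111 = 4.51056e-05
  π_III·L_III = 0.54 × 8.13512e-08 = 4.39297e-08
Normaliser: 7.89747e-05 + 4.51056e-05 + 4.39297e-08 = 0.000124124
So the posterior for Segment II is 4.51056e-05 / 0.000124124 ≈ 0.363.

0.363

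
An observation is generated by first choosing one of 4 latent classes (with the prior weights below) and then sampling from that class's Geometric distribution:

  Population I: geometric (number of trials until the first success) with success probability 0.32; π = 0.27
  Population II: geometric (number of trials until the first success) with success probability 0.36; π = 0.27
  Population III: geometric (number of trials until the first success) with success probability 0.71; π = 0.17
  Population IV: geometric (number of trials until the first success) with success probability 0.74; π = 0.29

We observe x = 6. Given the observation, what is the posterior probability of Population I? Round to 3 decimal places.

0.535

P(component k | x) = w_k·f_k(x) / marginal(x), where marginal(x) = Σ_j w_j·f_j(x).
Component likelihoods at x = 6:
  p_I = 0.32·(1−0.32)^5 = 0.32·0.145393 = 0.0465259
  p_II = 0.36·(1−0.36)^5 = 0.36·0.107374 = 0.0386547
  p_III = 0.71·(1−0.71)^5 = 0.71·0.00205111 = 0.00145629
  p_IV = 0.74·(1−0.74)^5 = 0.74·0.00118814 = 0.000879222
Weight by the priors:
  w_I·p_I = 0.27 × 0.0465259 = 0.012562
  w_II·p_II = 0.27 × 0.0386547 = 0.0104368
  w_III·p_III = 0.17 × 0.00145629 = 0.00024757
  w_IV·p_IV = 0.29 × 0.000879222 = 0.000254974
Sum: 0.012562 + 0.0104368 + 0.00024757 + 0.000254974 = 0.0235013
P(Population I | 6) ≈ 0.535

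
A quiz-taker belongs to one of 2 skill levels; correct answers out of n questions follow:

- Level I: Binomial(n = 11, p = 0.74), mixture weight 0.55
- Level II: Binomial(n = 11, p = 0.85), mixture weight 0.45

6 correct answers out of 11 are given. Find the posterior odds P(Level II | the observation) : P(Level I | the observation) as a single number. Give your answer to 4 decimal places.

The posterior odds equal the prior odds times the likelihood ratio: (P(Z=i)/P(Z=j))·(f_i(x)/f_j(x)).
Component likelihoods at x = 6 correct answers out of 11:
  f_I = C(11,6)·0.74^6·0.26^5 = 462·0.164206·0.00118814 = 0.0901362
  f_II = C(11,6)·0.85^6·0.15^5 = 462·0.37715·7.59375e-05 = 0.0132316
Odds = (0.45/0.55) × (0.0132316/0.0901362) = 0.818182 × 0.146796 ≈ 0.1201

0.1201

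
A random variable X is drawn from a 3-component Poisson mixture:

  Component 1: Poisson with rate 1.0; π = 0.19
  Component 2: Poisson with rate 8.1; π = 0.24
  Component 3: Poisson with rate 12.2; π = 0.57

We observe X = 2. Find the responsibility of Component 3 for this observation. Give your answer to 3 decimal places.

Posterior ∝ prior × likelihood, so P(k | x) ∝ π_k f_k(x); normalise over all components.
Evaluate each component's likelihood at the observed value:
  f_1 = 0.18394
  f_2 = 0.0099576
  f_3 = 0.000374367
Multiply by the mixture weights:
  π_1·f_1 = 0.19 × 0.18394 = 0.0349485
  π_2·f_2 = 0.24 × 0.0099576 = 0.00238982
  π_3·f_3 = 0.57 × 0.000374367 = 0.000213389
Marginal: 0.0349485 + 0.00238982 + 0.000213389 = 0.0375518
So the posterior for Component 3 is 0.000213389 / 0.0375518 ≈ 0.006.

0.006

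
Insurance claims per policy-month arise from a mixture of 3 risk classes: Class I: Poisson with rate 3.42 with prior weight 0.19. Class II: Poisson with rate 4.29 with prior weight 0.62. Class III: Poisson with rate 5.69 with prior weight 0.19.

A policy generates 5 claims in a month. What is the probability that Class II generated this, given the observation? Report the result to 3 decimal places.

0.647

P(component k | x) = w_k·f_k(x) / marginal(x), where marginal(x) = Σ_j w_j·f_j(x).
Component likelihoods at x = 5 claims:
  p_I = e^(−3.42)·3.42^5/5! = 0.127545
  p_II = e^(−4.29)·4.29^5/5! = 0.165952
  p_III = e^(−5.69)·5.69^5/5! = 0.167975
Weight by the priors:
  w_I·p_I = 0.19 × 0.127545 = 0.0242335
  w_II·p_II = 0.62 × 0.165952 = 0.10289
  w_III·p_III = 0.19 × 0.167975 = 0.0319152
Marginal: 0.0242335 + 0.10289 + 0.0319152 = 0.159039
Responsibility of Class II: 0.10289 / 0.159039 ≈ 0.647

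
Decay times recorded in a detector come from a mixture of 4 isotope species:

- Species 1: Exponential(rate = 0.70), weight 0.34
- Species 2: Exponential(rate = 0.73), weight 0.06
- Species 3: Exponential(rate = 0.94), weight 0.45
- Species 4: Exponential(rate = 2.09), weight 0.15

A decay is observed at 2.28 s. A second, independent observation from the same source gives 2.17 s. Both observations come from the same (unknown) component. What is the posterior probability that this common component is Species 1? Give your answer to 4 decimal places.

By Bayes' theorem, P(k | x) = π_k f_k(x) / Σ_j π_j f_j(x).
Since both observations come from the same component, the likelihood for component k is f_k(x₁)·f_k(x₂).
  L_1 = [0.141894] × [0.153251] = 0.0217455
  L_2 = [0.138192] × [0.149747] = 0.0206938
  L_3 = [0.110242] × [0.122251] = 0.0134773
  L_4 = [0.0178093] × [0.0224125] = 0.000399151
Unnormalised posteriors:
  π_1·L_1 = 0.34 × 0.0217455 = 0.00739346
  π_2·L_2 = 0.06 × 0.0206938 = 0.00124163
  π_3·L_3 = 0.45 × 0.0134773 = 0.00606477
  π_4·L_4 = 0.15 × 0.000399151 = 5.98726e-05
Sum: 0.00739346 + 0.00124163 + 0.00606477 + 5.98726e-05 = 0.0147597
So the posterior for Species 1 is 0.00739346 / 0.0147597 ≈ 0.5009.

0.5009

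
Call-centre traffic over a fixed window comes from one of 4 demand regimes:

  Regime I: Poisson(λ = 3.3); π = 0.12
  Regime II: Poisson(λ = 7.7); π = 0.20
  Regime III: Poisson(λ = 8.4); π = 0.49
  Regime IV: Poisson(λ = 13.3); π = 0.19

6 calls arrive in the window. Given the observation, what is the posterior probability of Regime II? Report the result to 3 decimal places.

0.290

Apply Bayes' rule: the posterior for each component is proportional to its prior times its likelihood at x.
Poisson probabilities:
  f_I = 0.0661575
  f_II = 0.131082
  f_III = 0.109716
  f_IV = 0.0128724
Prior × likelihood for each component:
  π_I·f_I = 0.12 × 0.0661575 = 0.0079389
  π_II·f_II = 0.20 × 0.131082 = 0.0262165
  π_III·f_III = 0.49 × 0.109716 = 0.0537608
  π_IV·f_IV = 0.19 × 0.0128724 = 0.00244576
Denominator: 0.0079389 + 0.0262165 + 0.0537608 + 0.00244576 = 0.0903619
P(Regime II | the observation) = 0.0262165 / 0.0903619 ≈ 0.290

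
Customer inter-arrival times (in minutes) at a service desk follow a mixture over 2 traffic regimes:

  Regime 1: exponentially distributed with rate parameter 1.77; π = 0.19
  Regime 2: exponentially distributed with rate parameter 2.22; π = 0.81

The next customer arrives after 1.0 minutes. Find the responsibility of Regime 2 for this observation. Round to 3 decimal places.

0.773

P(component k | x) = w_k·f_k(x) / marginal(x), where marginal(x) = Σ_j w_j·f_j(x).
Evaluate each component's likelihood at the observed value:
  L_1 = 1.77·e^(−1.77·1.0) = 1.77·e^(−1.7700) = 0.301489
  L_2 = 2.22·e^(−2.22·1.0) = 2.22·e^(−2.2200) = 0.241112
Unnormalised posteriors:
  w_1·L_1 = 0.19 × 0.301489 = 0.057283
  w_2·L_2 = 0.81 × 0.241112 = 0.195301
Sum: 0.057283 + 0.195301 = 0.252584
P(Regime 2 | data) = 0.195301 / 0.252584 ≈ 0.773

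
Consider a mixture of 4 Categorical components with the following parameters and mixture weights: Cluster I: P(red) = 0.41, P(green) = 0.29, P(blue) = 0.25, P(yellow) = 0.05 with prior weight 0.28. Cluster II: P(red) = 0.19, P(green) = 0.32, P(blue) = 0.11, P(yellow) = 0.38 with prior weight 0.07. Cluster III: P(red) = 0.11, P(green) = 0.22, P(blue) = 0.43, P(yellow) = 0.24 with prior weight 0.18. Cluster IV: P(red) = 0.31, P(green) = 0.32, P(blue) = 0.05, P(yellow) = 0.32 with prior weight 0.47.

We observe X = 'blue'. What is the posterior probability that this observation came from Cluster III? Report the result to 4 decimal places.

Apply Bayes' rule: the posterior for each component is proportional to its prior times its likelihood at x.
Component likelihoods at x = 'blue':
  f_I = P(blue | comp) = 0.25
  f_II = P(blue | comp) = 0.11
  f_III = P(blue | comp) = 0.43
  f_IV = P(blue | comp) = 0.05
Multiply by the mixture weights:
  π_I·f_I = 0.28 × 0.25 = 0.07
  π_II·f_II = 0.07 × 0.11 = 0.0077
  π_III·f_III = 0.18 × 0.43 = 0.0774
  π_IV·f_IV = 0.47 × 0.05 = 0.0235
Marginal: 0.07 + 0.0077 + 0.0774 + 0.0235 = 0.1786
P(Cluster III | the observation) = 0.0774 / 0.1786 ≈ 0.4334

0.4334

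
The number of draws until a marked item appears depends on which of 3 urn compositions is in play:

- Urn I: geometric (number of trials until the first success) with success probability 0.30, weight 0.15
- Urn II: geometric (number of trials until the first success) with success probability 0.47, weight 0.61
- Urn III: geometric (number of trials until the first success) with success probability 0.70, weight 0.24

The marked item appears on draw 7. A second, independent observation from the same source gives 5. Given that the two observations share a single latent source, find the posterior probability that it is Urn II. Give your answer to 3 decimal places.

0.382

The responsibility of component k is π_k f_k(x) divided by Σ_j π_j f_j(x).
Since both observations come from the same component, the likelihood for component k is f_k(x₁)·f_k(x₂).
  L_I = [0.30·(1−0.30)^6 = 0.30·0.117649 = 0.0352947] × [0.07203] = 0.00254228
  L_II = [0.47·(1−0.47)^6 = 0.47·0.0221644 = 0.0104172] × [0.0370853] = 0.000386326
  L_III = [0.70·(1−0.70)^6 = 0.70·0.000729 = 0.0005103] × [0.00567] = 2.8934e-06
Multiply by the mixture weights:
  π_I·L_I = 0.15 × 0.00254228 = 0.000381342
  π_II·L_II = 0.61 × 0.000386326 = 0.000235659
  π_III·L_III = 0.24 × 2.8934e-06 = 6.94416e-07
Evidence: 0.000381342 + 0.000235659 + 6.94416e-07 = 0.000617695
P(Urn II | x₁, x₂) ≈ 0.382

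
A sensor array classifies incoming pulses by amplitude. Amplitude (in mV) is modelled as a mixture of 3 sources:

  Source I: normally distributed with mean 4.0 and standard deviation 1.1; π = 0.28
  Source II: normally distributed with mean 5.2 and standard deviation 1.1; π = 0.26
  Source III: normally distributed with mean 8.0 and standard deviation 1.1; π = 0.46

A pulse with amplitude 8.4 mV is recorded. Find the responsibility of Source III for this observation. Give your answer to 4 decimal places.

Posterior ∝ prior × likelihood, so P(k | x) ∝ π_k f_k(x); normalise over all components.
Normal densities:
  f_I = 0.000121664
  f_II = 0.00527038
  f_III = 0.339472
Weight by the priors:
  π_I·f_I = 0.28 × 0.000121664 = 3.40659e-05
  π_II·f_II = 0.26 × 0.00527038 = 0.0013703
  π_III·f_III = 0.46 × 0.339472 = 0.156157
Sum: 3.40659e-05 + 0.0013703 + 0.156157 = 0.157561
So the posterior for Source III is 0.156157 / 0.157561 ≈ 0.9911.

0.9911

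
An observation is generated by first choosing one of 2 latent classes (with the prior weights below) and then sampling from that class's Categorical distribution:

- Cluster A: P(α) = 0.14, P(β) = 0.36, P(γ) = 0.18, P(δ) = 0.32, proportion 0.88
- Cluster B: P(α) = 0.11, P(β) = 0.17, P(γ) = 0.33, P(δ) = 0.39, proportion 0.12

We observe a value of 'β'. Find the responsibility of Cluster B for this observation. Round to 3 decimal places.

Apply Bayes' rule: the posterior for each component is proportional to its prior times its likelihood at x.
Component likelihoods at x = 'β':
  L_A = P(β | comp) = 0.36
  L_B = P(β | comp) = 0.17
Weight by the priors:
  P(Z=A)·L_A = 0.88 × 0.36 = 0.3168
  P(Z=B)·L_B = 0.12 × 0.17 = 0.0204
Sum: 0.3168 + 0.0204 = 0.3372
Responsibility of Cluster B: 0.0204 / 0.3372 ≈ 0.060

0.060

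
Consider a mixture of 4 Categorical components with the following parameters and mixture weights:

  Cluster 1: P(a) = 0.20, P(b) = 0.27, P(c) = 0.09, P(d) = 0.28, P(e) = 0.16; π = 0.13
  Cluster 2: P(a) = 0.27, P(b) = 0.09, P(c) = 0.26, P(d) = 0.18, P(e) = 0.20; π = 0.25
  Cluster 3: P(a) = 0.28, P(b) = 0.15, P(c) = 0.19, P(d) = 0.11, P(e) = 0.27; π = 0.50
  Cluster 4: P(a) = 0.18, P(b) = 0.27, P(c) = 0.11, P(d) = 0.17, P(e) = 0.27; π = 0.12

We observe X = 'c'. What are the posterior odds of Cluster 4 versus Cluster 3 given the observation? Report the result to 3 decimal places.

The posterior odds equal the prior odds times the likelihood ratio: (π_i/π_j)·(f_i(x)/f_j(x)).
Categorical probabilities:
  f_1 = P(c | comp) = 0.09
  f_2 = P(c | comp) = 0.26
  f_3 = P(c | comp) = 0.19
  f_4 = P(c | comp) = 0.11
Posterior odds = (π_4·f_4) / (π_3·f_3) = (0.12·0.11) / (0.50·0.19) = 0.0132 / 0.095 ≈ 0.139

0.139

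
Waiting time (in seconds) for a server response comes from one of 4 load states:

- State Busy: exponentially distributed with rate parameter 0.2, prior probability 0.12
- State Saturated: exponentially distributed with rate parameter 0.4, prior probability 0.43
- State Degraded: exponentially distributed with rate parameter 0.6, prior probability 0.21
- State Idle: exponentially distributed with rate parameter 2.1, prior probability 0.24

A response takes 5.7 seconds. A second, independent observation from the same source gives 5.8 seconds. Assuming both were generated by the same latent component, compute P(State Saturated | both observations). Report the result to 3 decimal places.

The responsibility of component k is π_k f_k(x) divided by Σ_j π_j f_j(x).
Since both observations come from the same component, the likelihood for component k is f_k(x₁)·f_k(x₂).
  L_Busy = [0.2·e^(−0.2·5.7) = 0.2·e^(−1.1400) = 0.0639638] × [0.0626972] = 0.00401035
  L_Saturated = [0.4·e^(−0.4·5.7) = 0.4·e^(−2.2800) = 0.0409137] × [0.0393094] = 0.00160829
  L_Degraded = [0.6·e^(−0.6·5.7) = 0.6·e^(−3.4200) = 0.0196275] × [0.0184844] = 0.000362803
  L_Idle = [2.1·e^(−2.1·5.7) = 2.1·e^(−11.9700) = 1.32958e-05] × [1.07774e-05] = 1.43294e-10
Prior × likelihood for each component:
  π_Busy·L_Busy = 0.12 × 0.00401035 = 0.000481242
  π_Saturated·L_Saturated = 0.43 × 0.00160829 = 0.000691566
  π_Degraded·L_Degraded = 0.21 × 0.000362803 = 7.61886e-05
  π_Idle·L_Idle = 0.24 × 1.43294e-10 = 3.43905e-11
Normaliser: 0.000481242 + 0.000691566 + 7.61886e-05 + 3.43905e-11 = 0.001249
P(State Saturated | x₁, x₂) = 0.000691566 / 0.001249 ≈ 0.554

0.554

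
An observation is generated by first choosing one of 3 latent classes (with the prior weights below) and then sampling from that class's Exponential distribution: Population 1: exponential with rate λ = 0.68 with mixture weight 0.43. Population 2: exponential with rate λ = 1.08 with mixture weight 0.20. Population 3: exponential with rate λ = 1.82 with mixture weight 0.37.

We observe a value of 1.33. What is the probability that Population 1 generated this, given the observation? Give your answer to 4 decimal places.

0.5156

Posterior ∝ prior × likelihood, so P(k | x) ∝ π_k f_k(x); normalise over all components.
Evaluate each component's likelihood at the observed value:
  p_1 = 0.275254
  p_2 = 0.256805
  p_3 = 0.16174
Prior × likelihood for each component:
  π_1·p_1 = 0.43 × 0.275254 = 0.118359
  π_2·p_2 = 0.20 × 0.256805 = 0.051361
  π_3·p_3 = 0.37 × 0.16174 = 0.0598439
Denominator: 0.118359 + 0.051361 + 0.0598439 = 0.229564
Responsibility of Population 1: 0.118359 / 0.229564 ≈ 0.5156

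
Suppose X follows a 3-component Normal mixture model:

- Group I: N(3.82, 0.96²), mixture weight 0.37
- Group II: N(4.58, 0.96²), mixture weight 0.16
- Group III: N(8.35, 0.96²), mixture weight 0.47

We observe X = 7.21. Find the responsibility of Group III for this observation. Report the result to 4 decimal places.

Apply Bayes' rule: the posterior for each component is proportional to its prior times its likelihood at x.
Evaluate each component's likelihood at the observed value:
  p_I = (1/(0.96·√(2π)))·exp(−(7.21−3.82)²/(2·0.96²)) = 0.415565·exp(-6.23486) = 0.000814464
  p_II = (1/(0.96·√(2π)))·exp(−(7.21−4.58)²/(2·0.96²)) = 0.415565·exp(-3.75266) = 0.0097472
  p_III = (1/(0.96·√(2π)))·exp(−(7.21−8.35)²/(2·0.96²)) = 0.415565·exp(-0.70508) = 0.205318
Prior × likelihood for each component:
  π_I·p_I = 0.37 × 0.000814464 = 0.000301352
  π_II·p_II = 0.16 × 0.0097472 = 0.00155955
  π_III·p_III = 0.47 × 0.205318 = 0.0964995
Evidence: 0.000301352 + 0.00155955 + 0.0964995 = 0.0983604
Responsibility of Group III: 0.0964995 / 0.0983604 ≈ 0.9811

0.9811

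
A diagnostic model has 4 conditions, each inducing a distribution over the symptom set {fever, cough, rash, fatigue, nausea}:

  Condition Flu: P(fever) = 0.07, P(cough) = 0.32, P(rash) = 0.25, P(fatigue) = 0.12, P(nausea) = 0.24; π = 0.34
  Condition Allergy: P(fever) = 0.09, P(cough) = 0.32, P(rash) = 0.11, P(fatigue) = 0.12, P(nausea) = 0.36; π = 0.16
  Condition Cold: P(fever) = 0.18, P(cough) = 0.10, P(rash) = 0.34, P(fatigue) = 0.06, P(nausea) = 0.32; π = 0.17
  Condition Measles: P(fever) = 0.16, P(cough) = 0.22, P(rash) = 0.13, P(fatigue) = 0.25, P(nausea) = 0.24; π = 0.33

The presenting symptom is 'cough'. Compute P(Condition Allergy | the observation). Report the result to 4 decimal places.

By Bayes' theorem, P(k | x) = w_k f_k(x) / Σ_j w_j f_j(x).
Categorical probabilities:
  f_Flu = 0.32
  f_Allergy = 0.32
  f_Cold = 0.1
  f_Measles = 0.22
Prior × likelihood for each component:
  w_Flu·f_Flu = 0.34 × 0.32 = 0.1088
  w_Allergy·f_Allergy = 0.16 × 0.32 = 0.0512
  w_Cold·f_Cold = 0.17 × 0.1 = 0.017
  w_Measles·f_Measles = 0.33 × 0.22 = 0.0726
Sum: 0.1088 + 0.0512 + 0.017 + 0.0726 = 0.2496
Responsibility of Condition Allergy: 0.0512 / 0.2496 ≈ 0.2051

0.2051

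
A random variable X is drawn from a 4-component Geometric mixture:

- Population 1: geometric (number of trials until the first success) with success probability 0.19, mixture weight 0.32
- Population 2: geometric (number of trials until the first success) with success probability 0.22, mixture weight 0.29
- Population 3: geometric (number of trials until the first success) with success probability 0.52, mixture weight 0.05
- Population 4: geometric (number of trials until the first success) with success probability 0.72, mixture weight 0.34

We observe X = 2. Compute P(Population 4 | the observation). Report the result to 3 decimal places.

Apply Bayes' rule: the posterior for each component is proportional to its prior times its likelihood at x.
Evaluate each component's likelihood at the observed value:
  L_1 = 0.1539
  L_2 = 0.1716
  L_3 = 0.2496
  L_4 = 0.2016
Prior × likelihood for each component:
  w_1·L_1 = 0.32 × 0.1539 = 0.049248
  w_2·L_2 = 0.29 × 0.1716 = 0.049764
  w_3·L_3 = 0.05 × 0.2496 = 0.01248
  w_4·L_4 = 0.34 × 0.2016 = 0.068544
Sum: 0.049248 + 0.049764 + 0.01248 + 0.068544 = 0.180036
P(Population 4 | x) ≈ 0.381

0.381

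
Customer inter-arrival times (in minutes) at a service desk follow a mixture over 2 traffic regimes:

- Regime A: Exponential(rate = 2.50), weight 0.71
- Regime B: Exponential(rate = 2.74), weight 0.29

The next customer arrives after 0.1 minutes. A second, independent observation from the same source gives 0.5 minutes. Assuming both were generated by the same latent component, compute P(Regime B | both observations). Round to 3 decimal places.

0.298

Posterior ∝ prior × likelihood, so P(k | x) ∝ w_k f_k(x); normalise over all components.
Since both observations come from the same component, the likelihood for component k is f_k(x₁)·f_k(x₂).
  f_A = [2.50·e^(−2.50·0.1) = 2.50·e^(−0.2500) = 1.947] × [0.716262] = 1.39456
  f_B = [2.74·e^(−2.74·0.1) = 2.74·e^(−0.2740) = 2.08331] × [0.696253] = 1.45051
Weight by the priors:
  w_A·f_A = 0.71 × 1.39456 = 0.99014
  w_B·f_B = 0.29 × 1.45051 = 0.420648
Marginal: 0.99014 + 0.420648 = 1.41079
P(Regime B | x) ≈ 0.298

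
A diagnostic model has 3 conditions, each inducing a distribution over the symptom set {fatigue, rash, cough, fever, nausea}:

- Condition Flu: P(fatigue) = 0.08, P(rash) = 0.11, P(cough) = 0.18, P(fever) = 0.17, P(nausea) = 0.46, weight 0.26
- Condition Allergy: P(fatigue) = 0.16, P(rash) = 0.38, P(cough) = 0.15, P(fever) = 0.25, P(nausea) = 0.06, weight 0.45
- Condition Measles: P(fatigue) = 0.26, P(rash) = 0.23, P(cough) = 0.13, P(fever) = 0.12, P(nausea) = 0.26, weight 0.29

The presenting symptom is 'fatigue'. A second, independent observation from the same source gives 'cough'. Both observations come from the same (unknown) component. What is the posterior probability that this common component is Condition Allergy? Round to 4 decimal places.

Posterior ∝ prior × likelihood, so P(k | x) ∝ w_k f_k(x); normalise over all components.
Since both observations come from the same component, the likelihood for component k is f_k(x₁)·f_k(x₂).
  f_Flu = [P(fatigue | comp) = 0.08] × [0.18] = 0.0144
  f_Allergy = [P(fatigue | comp) = 0.16] × [0.15] = 0.024
  f_Measles = [P(fatigue | comp) = 0.26] × [0.13] = 0.0338
Unnormalised posteriors:
  w_Flu·f_Flu = 0.26 × 0.0144 = 0.003744
  w_Allergy·f_Allergy = 0.45 × 0.024 = 0.0108
  w_Measles·f_Measles = 0.29 × 0.0338 = 0.009802
Evidence: 0.003744 + 0.0108 + 0.009802 = 0.024346
P(Condition Allergy | data) = 0.0108 / 0.024346 ≈ 0.4436

0.4436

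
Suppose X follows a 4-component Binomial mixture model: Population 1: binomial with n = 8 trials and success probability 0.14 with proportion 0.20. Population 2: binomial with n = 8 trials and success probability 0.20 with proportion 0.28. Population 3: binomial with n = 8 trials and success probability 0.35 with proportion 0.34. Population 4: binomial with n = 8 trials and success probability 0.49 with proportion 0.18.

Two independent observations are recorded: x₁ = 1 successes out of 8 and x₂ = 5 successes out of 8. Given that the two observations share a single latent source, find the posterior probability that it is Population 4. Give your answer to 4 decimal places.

P(component k | x) = w_k·f_k(x) / marginal(x), where marginal(x) = Σ_j w_j·f_j(x).
Since both observations come from the same component, the likelihood for component k is f_k(x₁)·f_k(x₂).
  L_1 = [0.389679] × [0.00191568] = 0.000746502
  L_2 = [0.335544] × [0.00917504] = 0.00307863
  L_3 = [0.137262] × [0.0807734] = 0.0110871
  L_4 = [0.0351785] × [0.209835] = 0.0073817
Weight by the priors:
  w_1·L_1 = 0.20 × 0.000746502 = 0.0001493
  w_2·L_2 = 0.28 × 0.00307863 = 0.000862017
  w_3·L_3 = 0.34 × 0.0110871 = 0.00376963
  w_4·L_4 = 0.18 × 0.0073817 = 0.00132871
Sum: 0.0001493 + 0.000862017 + 0.00376963 + 0.00132871 = 0.00610965
Responsibility of Population 4: 0.00132871 / 0.00610965 ≈ 0.2175

0.2175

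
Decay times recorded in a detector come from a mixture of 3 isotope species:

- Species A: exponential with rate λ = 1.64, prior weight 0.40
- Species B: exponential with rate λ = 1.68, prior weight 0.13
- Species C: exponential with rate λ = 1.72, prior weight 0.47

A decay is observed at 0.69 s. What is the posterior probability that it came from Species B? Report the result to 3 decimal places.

Apply Bayes' rule: the posterior for each component is proportional to its prior times its likelihood at x.
Exponential densities:
  f_A = 0.528928
  f_B = 0.527078
  f_C = 0.524938
Unnormalised posteriors:
  w_A·f_A = 0.40 × 0.528928 = 0.211571
  w_B·f_B = 0.13 × 0.527078 = 0.0685202
  w_C·f_C = 0.47 × 0.524938 = 0.246721
Denominator: 0.211571 + 0.0685202 + 0.246721 = 0.526812
Responsibility of Species B: 0.0685202 / 0.526812 ≈ 0.130

0.130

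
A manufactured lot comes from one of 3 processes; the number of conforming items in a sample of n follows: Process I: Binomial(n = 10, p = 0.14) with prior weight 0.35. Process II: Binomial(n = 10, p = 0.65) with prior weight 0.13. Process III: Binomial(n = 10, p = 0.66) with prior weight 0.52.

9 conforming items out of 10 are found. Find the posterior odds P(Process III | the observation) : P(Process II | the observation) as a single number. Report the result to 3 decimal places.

The posterior odds equal the prior odds times the likelihood ratio: (w_i/w_j)·(f_i(x)/f_j(x)).
Component likelihoods at x = 9 conforming items out of 10:
  f_I = 1.77685e-07
  f_II = 0.0724917
  f_III = 0.0807931
Odds = (0.52/0.13) × (0.0807931/0.0724917) = 4 × 1.11452 ≈ 4.458

4.458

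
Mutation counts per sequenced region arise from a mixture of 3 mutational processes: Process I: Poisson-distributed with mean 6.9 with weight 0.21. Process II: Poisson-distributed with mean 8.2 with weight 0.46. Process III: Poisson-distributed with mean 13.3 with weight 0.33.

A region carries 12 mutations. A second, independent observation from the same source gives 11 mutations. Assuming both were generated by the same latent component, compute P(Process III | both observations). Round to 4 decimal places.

0.6181

Apply Bayes' rule: the posterior for each component is proportional to its prior times its likelihood at x.
Since both observations come from the same component, the likelihood for component k is f_k(x₁)·f_k(x₂).
  L_I = [e^(−6.9)·6.9^12/12! = 0.0245031] × [0.042614] = 0.00104417
  L_II = [e^(−8.2)·8.2^12/12! = 0.0529925] × [0.07755] = 0.00410957
  L_III = [e^(−13.3)·13.3^12/12! = 0.107094] × [0.0966264] = 0.0103481
Multiply by the mixture weights:
  π_I·L_I = 0.21 × 0.00104417 = 0.000219276
  π_II·L_II = 0.46 × 0.00410957 = 0.0018904
  π_III·L_III = 0.33 × 0.0103481 = 0.00341488
Sum: 0.000219276 + 0.0018904 + 0.00341488 = 0.00552456
P(Process III | x₁,x₂) ≈ 0.6181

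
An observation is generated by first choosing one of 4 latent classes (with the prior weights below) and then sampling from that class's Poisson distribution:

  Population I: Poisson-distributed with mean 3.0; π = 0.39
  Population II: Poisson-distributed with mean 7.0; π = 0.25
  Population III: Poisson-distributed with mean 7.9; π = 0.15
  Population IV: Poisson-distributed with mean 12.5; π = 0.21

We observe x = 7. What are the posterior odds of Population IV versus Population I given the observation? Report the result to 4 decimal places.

Only the two components matter; the odds are (π_i f_i(x)) / (π_j f_j(x)).
Evaluate each component's likelihood at the observed value:
  f_I = 0.021604
  f_II = 0.149003
  f_III = 0.141264
  f_IV = 0.0352581
Posterior odds = (π_IV·f_IV) / (π_I·f_I) = (0.21·0.0352581) / (0.39·0.021604) = 0.00740419 / 0.00842557 ≈ 0.8788

0.8788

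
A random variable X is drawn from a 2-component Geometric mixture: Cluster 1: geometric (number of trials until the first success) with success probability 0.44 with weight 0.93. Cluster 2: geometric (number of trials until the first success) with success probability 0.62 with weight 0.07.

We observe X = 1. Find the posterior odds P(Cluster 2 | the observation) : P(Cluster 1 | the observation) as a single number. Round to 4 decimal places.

Since P(k|x) ∝ w_k f_k(x), the posterior odds are w_i f_i(x) / (w_j f_j(x)).
Geometric probabilities:
  L_1 = 0.44·(1−0.44)^0 = 0.44·1 = 0.44
  L_2 = 0.62·(1−0.62)^0 = 0.62·1 = 0.62
Odds = (0.07/0.93) × (0.62/0.44) = 0.0752688 × 1.40909 ≈ 0.1061

0.1061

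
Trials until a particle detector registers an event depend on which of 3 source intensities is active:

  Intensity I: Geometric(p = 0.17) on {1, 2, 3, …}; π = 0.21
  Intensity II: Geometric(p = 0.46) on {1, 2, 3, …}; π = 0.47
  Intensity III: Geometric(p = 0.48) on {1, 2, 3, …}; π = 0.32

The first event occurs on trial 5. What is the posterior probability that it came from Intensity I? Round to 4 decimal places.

Apply Bayes' rule: the posterior for each component is proportional to its prior times its likelihood at x.
Component likelihoods at x = 5:
  f_I = 0.0806791
  f_II = 0.0391141
  f_III = 0.0350958
Prior × likelihood for each component:
  π_I·f_I = 0.21 × 0.0806791 = 0.0169426
  π_II·f_II = 0.47 × 0.0391141 = 0.0183836
  π_III·f_III = 0.32 × 0.0350958 = 0.0112306
Denominator: 0.0169426 + 0.0183836 + 0.0112306 = 0.0465569
So the posterior for Intensity I is 0.0169426 / 0.0465569 ≈ 0.3639.

0.3639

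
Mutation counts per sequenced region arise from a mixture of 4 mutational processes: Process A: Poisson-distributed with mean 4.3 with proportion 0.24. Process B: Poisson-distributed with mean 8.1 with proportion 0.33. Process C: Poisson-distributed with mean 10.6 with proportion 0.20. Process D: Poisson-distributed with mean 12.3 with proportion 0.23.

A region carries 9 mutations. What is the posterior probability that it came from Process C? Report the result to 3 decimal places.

Posterior ∝ prior × likelihood, so P(k | x) ∝ π_k f_k(x); normalise over all components.
Component likelihoods at x = 9 mutations:
  p_A = e^(−4.3)·4.3^9/9! = 0.0187926
  p_B = e^(−8.1)·8.1^9/9! = 0.12555
  p_C = e^(−10.6)·10.6^9/9! = 0.116003
  p_D = e^(−12.3)·12.3^9/9! = 0.0808278
Weight by the priors:
  π_A·p_A = 0.24 × 0.0187926 = 0.00451022
  π_B·p_B = 0.33 × 0.12555 = 0.0414315
  π_C·p_C = 0.20 × 0.116003 = 0.0232005
  π_D·p_D = 0.23 × 0.0808278 = 0.0185904
Normaliser: 0.00451022 + 0.0414315 + 0.0232005 + 0.0185904 = 0.0877327
Responsibility of Process C: 0.0232005 / 0.0877327 ≈ 0.264

0.264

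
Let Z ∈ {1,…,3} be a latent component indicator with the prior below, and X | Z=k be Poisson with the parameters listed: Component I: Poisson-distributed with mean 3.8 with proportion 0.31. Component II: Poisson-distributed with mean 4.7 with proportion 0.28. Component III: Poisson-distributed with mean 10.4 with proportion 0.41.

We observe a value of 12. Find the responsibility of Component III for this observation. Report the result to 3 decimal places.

0.982

Posterior ∝ prior × likelihood, so P(k | x) ∝ P(Z=k) f_k(x); normalise over all components.
Evaluate each component's likelihood at the observed value:
  f_I = 0.000423396
  f_II = 0.00220624
  f_III = 0.101719
Unnormalised posteriors:
  P(Z=I)·f_I = 0.31 × 0.000423396 = 0.000131253
  P(Z=II)·f_II = 0.28 × 0.00220624 = 0.000617748
  P(Z=III)·f_III = 0.41 × 0.101719 = 0.0417046
Normaliser: 0.000131253 + 0.000617748 + 0.0417046 = 0.0424536
P(Component III | data) ≈ 0.982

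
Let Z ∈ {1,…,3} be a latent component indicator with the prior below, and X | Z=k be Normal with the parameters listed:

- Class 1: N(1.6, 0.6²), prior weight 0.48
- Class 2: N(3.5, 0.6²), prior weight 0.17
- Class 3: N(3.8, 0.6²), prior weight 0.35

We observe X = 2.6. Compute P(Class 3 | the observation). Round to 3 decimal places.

0.213

By Bayes' theorem, P(k | x) = P(Z=k) f_k(x) / Σ_j P(Z=j) f_j(x).
Normal densities:
  f_1 = 0.165795
  f_2 = 0.215863
  f_3 = 0.0899849
Multiply by the mixture weights:
  P(Z=1)·f_1 = 0.48 × 0.165795 = 0.0795817
  P(Z=2)·f_2 = 0.17 × 0.215863 = 0.0366967
  P(Z=3)·f_3 = 0.35 × 0.0899849 = 0.0314947
Marginal: 0.0795817 + 0.0366967 + 0.0314947 = 0.147773
P(Class 3 | data) ≈ 0.213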